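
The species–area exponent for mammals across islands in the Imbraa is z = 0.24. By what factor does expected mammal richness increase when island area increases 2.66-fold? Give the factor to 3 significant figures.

1.26

S₂/S₁ = (A₂/A₁)^z = 2.66^0.24
ln(S₂/S₁) = 0.24 × ln 2.66 = 0.24 × 0.9783 = 0.2348
S₂/S₁ = e^0.2348 ≈ 1.265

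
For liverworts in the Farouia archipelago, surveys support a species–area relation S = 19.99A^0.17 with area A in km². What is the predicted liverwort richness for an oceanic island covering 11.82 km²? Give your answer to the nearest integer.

30

S = 19.99 × 11.82^0.17
ln S = ln 19.99 + 0.17 × ln 11.82 = 2.9952 + 0.17 × 2.4698 = 3.4151
S = e^3.4151 ≈ 30.42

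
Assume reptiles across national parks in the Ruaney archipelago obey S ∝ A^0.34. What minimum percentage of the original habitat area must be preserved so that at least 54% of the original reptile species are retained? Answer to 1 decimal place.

16.3%

Need (A_new/A_old)^0.34 = 0.54, so A_new/A_old = 0.54^(1/0.34) = 0.54^2.941
ln(A_new/A_old) = ln 0.54 / 0.34 = -0.6162 / 0.34 = -1.8123
A_new/A_old = e^-1.8123 ≈ 0.1633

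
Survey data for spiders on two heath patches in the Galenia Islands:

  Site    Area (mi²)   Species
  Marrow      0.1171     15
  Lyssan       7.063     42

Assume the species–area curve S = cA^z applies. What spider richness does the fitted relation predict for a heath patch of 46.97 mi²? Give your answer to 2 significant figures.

z = ln(42/15) / ln(7.063/0.1171) = 1.0296 / 4.0996 = 0.2512
c = 15 / 0.1171^0.2512 = 15 / 0.5835 = 25.71
S₃ = 25.71 × 46.97^0.2512 = 25.71 × 2.63 ≈ 67.59

68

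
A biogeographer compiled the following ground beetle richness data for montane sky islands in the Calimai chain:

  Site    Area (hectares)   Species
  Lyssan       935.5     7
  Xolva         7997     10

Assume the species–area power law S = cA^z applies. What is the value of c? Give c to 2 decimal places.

z = ln(S₂/S₁) / ln(A₂/A₁) = ln(10/7) / ln(7997/935.5) = 0.3567 / 2.1457 = 0.1662
c = S₁ / A₁^z = 7 / 935.5^0.1662 = 7 / 3.118 = 2.245

2.25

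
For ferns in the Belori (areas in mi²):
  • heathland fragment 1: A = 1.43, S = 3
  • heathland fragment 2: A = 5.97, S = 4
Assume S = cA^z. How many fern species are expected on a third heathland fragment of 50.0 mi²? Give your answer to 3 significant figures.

6.14

z = ln(4/3) / ln(5.97/1.43) = 0.2877 / 1.4291 = 0.2013
c = 3 / 1.43^0.2013 = 3 / 1.075 = 2.792
S₃ = 2.792 × 50^0.2013 = 2.792 × 2.198 ≈ 6.136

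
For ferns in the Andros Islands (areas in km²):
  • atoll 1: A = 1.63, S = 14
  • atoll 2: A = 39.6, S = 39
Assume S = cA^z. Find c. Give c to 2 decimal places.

11.97

z = ln(S₂/S₁) / ln(A₂/A₁) = ln(39/14) / ln(39.6/1.63) = 1.0245 / 3.1902 = 0.3211
c = S₁ / A₁^z = 14 / 1.63^0.3211 = 14 / 1.17 = 11.97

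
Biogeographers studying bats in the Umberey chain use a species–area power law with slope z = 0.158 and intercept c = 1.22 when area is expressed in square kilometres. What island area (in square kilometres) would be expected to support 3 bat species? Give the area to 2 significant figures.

3 = 1.22 × A^0.158  ⇒  A^0.158 = 3/1.22 = 2.459
ln A = ln(2.459) / 0.158 = 0.8998 / 0.158 = 5.6947
A = e^5.6947 ≈ 297.3 square kilometres

300 square kilometres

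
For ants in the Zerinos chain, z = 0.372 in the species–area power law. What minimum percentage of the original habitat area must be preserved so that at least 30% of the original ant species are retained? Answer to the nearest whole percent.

4%

Need (A_new/A_old)^0.372 = 0.3, so A_new/A_old = 0.3^(1/0.372) = 0.3^2.688
ln(A_new/A_old) = ln 0.3 / 0.372 = -1.2040 / 0.372 = -3.2365
A_new/A_old = e^-3.2365 ≈ 0.0393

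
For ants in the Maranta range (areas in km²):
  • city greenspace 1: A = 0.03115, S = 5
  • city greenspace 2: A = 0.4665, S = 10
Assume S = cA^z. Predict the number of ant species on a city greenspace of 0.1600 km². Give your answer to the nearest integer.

8

z = ln(10/5) / ln(0.4665/0.03115) = 0.6931 / 2.7064 = 0.2561
c = 5 / 0.03115^0.2561 = 5 / 0.4113 = 12.16
S₃ = 12.16 × 0.16^0.2561 = 12.16 × 0.6254 ≈ 7.603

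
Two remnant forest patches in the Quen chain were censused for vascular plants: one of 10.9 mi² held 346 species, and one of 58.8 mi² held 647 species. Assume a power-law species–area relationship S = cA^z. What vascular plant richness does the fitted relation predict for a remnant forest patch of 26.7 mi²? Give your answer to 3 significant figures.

483

z = ln(647/346) / ln(58.8/10.9) = 0.6259 / 1.6854 = 0.3714
c = 346 / 10.9^0.3714 = 346 / 2.428 = 142.5
S₃ = 142.5 × 26.7^0.3714 = 142.5 × 3.387 ≈ 482.6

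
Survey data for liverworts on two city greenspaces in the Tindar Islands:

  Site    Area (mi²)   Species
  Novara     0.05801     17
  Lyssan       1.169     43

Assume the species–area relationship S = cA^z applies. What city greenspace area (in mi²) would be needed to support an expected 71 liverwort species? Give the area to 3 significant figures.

5.92 mi²

z = ln(43/17) / ln(1.169/0.05801) = 0.9280 / 3.0033 = 0.3090
c = 17 / 0.05801^0.3090 = 17 / 0.4149 = 40.97
A = (71/40.97)^(1/0.3090) ⇒ ln A = ln(1.733)/0.3090 = 1.7791
A = e^1.7791 ≈ 5.925 mi²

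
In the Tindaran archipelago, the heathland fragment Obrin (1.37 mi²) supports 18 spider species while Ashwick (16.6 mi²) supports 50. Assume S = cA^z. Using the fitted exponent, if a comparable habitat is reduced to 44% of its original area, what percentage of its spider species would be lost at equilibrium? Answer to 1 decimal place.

z = ln(50/18) / ln(16.6/1.37) = 1.0217 / 2.4946 = 0.4095
S_new/S_old = (A_new/A_old)^z = 0.44^0.4095 = exp(0.4095 × -0.8210) = 0.7145
Fraction lost = 1 − 0.7145 = 0.2855

28.6%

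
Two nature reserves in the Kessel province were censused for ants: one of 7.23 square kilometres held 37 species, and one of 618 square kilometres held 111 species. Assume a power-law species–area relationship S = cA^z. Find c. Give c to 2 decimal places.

z = ln(S₂/S₁) / ln(A₂/A₁) = ln(111/37) / ln(618/7.23) = 1.0986 / 4.4482 = 0.2470
c = S₁ / A₁^z = 37 / 7.23^0.2470 = 37 / 1.63 = 22.7

22.70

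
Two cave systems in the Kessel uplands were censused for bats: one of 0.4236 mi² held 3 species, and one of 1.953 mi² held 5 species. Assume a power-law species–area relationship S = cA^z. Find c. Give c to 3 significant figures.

4.00

z = ln(S₂/S₁) / ln(A₂/A₁) = ln(5/3) / ln(1.953/0.4236) = 0.5108 / 1.5283 = 0.3342
c = S₁ / A₁^z = 3 / 0.4236^0.3342 = 3 / 0.7504 = 3.998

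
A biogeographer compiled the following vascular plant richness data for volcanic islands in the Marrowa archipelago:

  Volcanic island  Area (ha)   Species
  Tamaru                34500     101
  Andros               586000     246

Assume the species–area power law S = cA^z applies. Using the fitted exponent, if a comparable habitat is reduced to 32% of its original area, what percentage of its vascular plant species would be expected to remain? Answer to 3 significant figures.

z = ln(246/101) / ln(586000/34500) = 0.8902 / 2.8324 = 0.3143
S_new/S_old = (A_new/A_old)^z = 0.32^0.3143 = exp(0.3143 × -1.1394) = 0.699

69.9%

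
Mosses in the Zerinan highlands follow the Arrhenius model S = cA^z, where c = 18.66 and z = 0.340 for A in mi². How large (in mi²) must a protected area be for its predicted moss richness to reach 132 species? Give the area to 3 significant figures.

132 = 18.66 × A^0.34  ⇒  A^0.34 = 132/18.66 = 7.074
ln A = ln(7.074) / 0.34 = 1.9564 / 0.34 = 5.7542
A = e^5.7542 ≈ 315.5 mi²

316 mi²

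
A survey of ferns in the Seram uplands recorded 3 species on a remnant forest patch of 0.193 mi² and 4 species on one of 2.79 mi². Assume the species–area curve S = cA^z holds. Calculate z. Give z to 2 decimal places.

0.11

Taking logs: ln S = ln c + z ln A, so z = (ln S₂ − ln S₁)/(ln A₂ − ln A₁).
z = ln(4/3) / ln(2.79/0.193) = ln(1.333) / ln(14.46) = 0.2877 / 2.6711 = 0.1077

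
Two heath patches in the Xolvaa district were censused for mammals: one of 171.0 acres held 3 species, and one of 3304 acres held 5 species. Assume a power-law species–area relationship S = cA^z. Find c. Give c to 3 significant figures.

z = ln(S₂/S₁) / ln(A₂/A₁) = ln(5/3) / ln(3304/171) = 0.5108 / 2.9612 = 0.1725
c = S₁ / A₁^z = 3 / 171^0.1725 = 3 / 2.428 = 1.236

1.24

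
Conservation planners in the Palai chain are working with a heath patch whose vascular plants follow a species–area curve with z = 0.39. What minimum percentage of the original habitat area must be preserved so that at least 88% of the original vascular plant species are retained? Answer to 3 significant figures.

Need (A_new/A_old)^0.39 = 0.88, so A_new/A_old = 0.88^(1/0.39) = 0.88^2.564
ln(A_new/A_old) = ln 0.88 / 0.39 = -0.1278 / 0.39 = -0.3278
A_new/A_old = e^-0.3278 ≈ 0.7205

72.1%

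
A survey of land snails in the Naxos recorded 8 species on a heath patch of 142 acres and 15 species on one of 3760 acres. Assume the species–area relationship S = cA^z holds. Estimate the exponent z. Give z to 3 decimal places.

0.192

Taking logs: ln S = ln c + z ln A, so z = (ln S₂ − ln S₁)/(ln A₂ − ln A₁).
z = ln(15/8) / ln(3760/142) = ln(1.875) / ln(26.48) = 0.6286 / 3.2763 = 0.1919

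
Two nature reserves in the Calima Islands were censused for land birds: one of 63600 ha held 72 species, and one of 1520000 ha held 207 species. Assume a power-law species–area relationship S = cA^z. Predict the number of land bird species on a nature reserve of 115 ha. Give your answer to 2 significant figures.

z = ln(207/72) / ln(1520000/63600) = 1.0561 / 3.1739 = 0.3327
c = 72 / 63600^0.3327 = 72 / 39.65 = 1.816
S₃ = 1.816 × 115^0.3327 = 1.816 × 4.849 ≈ 8.805

8.8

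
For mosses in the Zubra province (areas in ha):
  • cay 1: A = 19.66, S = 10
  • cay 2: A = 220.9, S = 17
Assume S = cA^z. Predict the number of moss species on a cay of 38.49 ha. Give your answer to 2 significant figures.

12

z = ln(17/10) / ln(220.9/19.66) = 0.5306 / 2.4191 = 0.2193
c = 10 / 19.66^0.2193 = 10 / 1.922 = 5.203
S₃ = 5.203 × 38.49^0.2193 = 5.203 × 2.227 ≈ 11.59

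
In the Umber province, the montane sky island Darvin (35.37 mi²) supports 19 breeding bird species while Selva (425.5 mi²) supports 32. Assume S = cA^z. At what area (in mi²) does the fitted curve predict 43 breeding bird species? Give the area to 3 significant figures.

1740 mi²

z = ln(32/19) / ln(425.5/35.37) = 0.5213 / 2.4874 = 0.2096
c = 19 / 35.37^0.2096 = 19 / 2.111 = 8.999
A = (43/8.999)^(1/0.2096) ⇒ ln A = ln(4.778)/0.2096 = 7.4631
A = e^7.4631 ≈ 1743 mi²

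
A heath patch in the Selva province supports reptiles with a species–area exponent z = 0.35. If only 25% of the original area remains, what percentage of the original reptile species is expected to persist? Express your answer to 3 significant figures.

61.6%

S_new/S_old = (A_new/A_old)^z = 0.25^0.35
= exp(0.35 × ln 0.25) = exp(0.35 × -1.3863) = exp(-0.4852) ≈ 0.6156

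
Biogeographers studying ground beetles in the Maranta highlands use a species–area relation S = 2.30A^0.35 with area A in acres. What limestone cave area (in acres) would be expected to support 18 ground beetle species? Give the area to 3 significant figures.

18 = 2.3 × A^0.35  ⇒  A^0.35 = 18/2.3 = 7.826
ln A = ln(7.826) / 0.35 = 2.0575 / 0.35 = 5.8785
A = e^5.8785 ≈ 357.3 acres

357 acres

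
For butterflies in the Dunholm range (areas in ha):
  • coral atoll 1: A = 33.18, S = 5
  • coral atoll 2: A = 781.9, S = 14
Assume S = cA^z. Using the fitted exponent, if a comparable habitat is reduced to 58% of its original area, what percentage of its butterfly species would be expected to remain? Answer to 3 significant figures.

z = ln(14/5) / ln(781.9/33.18) = 1.0296 / 3.1598 = 0.3259
S_new/S_old = (A_new/A_old)^z = 0.58^0.3259 = exp(0.3259 × -0.5447) = 0.8374

83.7%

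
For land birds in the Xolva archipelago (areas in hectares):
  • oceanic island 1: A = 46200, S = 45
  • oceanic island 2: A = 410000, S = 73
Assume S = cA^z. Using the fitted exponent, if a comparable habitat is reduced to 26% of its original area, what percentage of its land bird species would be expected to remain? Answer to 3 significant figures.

z = ln(73/45) / ln(410000/46200) = 0.4838 / 2.1832 = 0.2216
S_new/S_old = (A_new/A_old)^z = 0.26^0.2216 = exp(0.2216 × -1.3471) = 0.7419

74.2%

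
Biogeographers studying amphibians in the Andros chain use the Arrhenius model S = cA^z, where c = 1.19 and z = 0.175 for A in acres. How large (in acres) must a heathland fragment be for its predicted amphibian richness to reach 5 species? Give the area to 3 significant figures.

5 = 1.19 × A^0.175  ⇒  A^0.175 = 5/1.19 = 4.202
ln A = ln(4.202) / 0.175 = 1.4355 / 0.175 = 8.2028
A = e^8.2028 ≈ 3651 acres

3650 acres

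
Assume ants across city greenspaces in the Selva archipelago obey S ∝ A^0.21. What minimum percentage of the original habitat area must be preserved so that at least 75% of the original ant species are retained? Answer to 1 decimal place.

Need (A_new/A_old)^0.21 = 0.75, so A_new/A_old = 0.75^(1/0.21) = 0.75^4.762
ln(A_new/A_old) = ln 0.75 / 0.21 = -0.2877 / 0.21 = -1.3699
A_new/A_old = e^-1.3699 ≈ 0.2541

25.4%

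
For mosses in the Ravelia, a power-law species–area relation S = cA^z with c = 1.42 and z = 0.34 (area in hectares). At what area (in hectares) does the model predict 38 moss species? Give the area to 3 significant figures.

38 = 1.42 × A^0.34  ⇒  A^0.34 = 38/1.42 = 26.76
ln A = ln(26.76) / 0.34 = 3.2869 / 0.34 = 9.6674
A = e^9.6674 ≈ 15795 hectares

15800 hectares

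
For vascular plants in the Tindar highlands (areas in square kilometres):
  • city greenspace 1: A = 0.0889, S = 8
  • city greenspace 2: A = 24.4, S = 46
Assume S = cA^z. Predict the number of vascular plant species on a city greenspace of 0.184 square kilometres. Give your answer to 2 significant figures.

10

z = ln(46/8) / ln(24.4/0.0889) = 1.7492 / 5.6148 = 0.3115
c = 8 / 0.0889^0.3115 = 8 / 0.4705 = 17
S₃ = 17 × 0.184^0.3115 = 17 × 0.5902 ≈ 10.03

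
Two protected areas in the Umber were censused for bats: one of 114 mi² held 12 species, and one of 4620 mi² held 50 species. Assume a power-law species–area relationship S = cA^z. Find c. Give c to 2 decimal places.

1.93

z = ln(S₂/S₁) / ln(A₂/A₁) = ln(50/12) / ln(4620/114) = 1.4271 / 3.7020 = 0.3855
c = S₁ / A₁^z = 12 / 114^0.3855 = 12 / 6.208 = 1.933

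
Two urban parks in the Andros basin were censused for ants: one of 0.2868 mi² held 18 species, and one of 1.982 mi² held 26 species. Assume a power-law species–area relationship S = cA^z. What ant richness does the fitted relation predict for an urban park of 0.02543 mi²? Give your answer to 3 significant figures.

z = ln(26/18) / ln(1.982/0.2868) = 0.3677 / 1.9331 = 0.1902
c = 18 / 0.2868^0.1902 = 18 / 0.7885 = 22.83
S₃ = 22.83 × 0.02543^0.1902 = 22.83 × 0.4973 ≈ 11.35

11.4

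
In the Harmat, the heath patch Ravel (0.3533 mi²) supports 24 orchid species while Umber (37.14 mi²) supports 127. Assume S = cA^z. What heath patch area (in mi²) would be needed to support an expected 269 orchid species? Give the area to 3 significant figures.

z = ln(127/24) / ln(37.14/0.3533) = 1.6661 / 4.6551 = 0.3579
c = 24 / 0.3533^0.3579 = 24 / 0.6891 = 34.83
A = (269/34.83)^(1/0.3579) ⇒ ln A = ln(7.724)/0.3579 = 5.7116
A = e^5.7116 ≈ 302.4 mi²

302 mi²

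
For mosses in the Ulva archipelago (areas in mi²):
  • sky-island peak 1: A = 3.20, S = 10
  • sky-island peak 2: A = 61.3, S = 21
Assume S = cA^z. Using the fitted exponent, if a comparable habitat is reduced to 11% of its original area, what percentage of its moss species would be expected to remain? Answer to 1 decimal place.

z = ln(21/10) / ln(61.3/3.2) = 0.7419 / 2.9526 = 0.2513
S_new/S_old = (A_new/A_old)^z = 0.11^0.2513 = exp(0.2513 × -2.2073) = 0.5743

57.4%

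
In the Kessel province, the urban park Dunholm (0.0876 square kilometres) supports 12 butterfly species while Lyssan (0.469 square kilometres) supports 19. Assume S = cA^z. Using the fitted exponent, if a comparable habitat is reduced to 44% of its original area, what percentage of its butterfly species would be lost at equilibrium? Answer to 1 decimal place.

20.1%

z = ln(19/12) / ln(0.469/0.0876) = 0.4595 / 1.6778 = 0.2739
S_new/S_old = (A_new/A_old)^z = 0.44^0.2739 = exp(0.2739 × -0.8210) = 0.7986
Fraction lost = 1 − 0.7986 = 0.2014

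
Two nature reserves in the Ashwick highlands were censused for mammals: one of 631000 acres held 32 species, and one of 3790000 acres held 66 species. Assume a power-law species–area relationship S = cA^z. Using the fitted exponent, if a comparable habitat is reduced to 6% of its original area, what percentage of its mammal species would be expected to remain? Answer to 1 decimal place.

32.1%

z = ln(66/32) / ln(3790000/631000) = 0.7239 / 1.7928 = 0.4038
S_new/S_old = (A_new/A_old)^z = 0.06^0.4038 = exp(0.4038 × -2.8134) = 0.3211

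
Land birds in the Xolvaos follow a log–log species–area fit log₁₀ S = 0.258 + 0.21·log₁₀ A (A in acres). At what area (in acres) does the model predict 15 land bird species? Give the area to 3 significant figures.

23500 acres

15 = 1.811 × A^0.21  ⇒  A^0.21 = 15/1.811 = 8.281
ln A = ln(8.281) / 0.21 = 2.1140 / 0.21 = 10.0666
A = e^10.0666 ≈ 23543 acres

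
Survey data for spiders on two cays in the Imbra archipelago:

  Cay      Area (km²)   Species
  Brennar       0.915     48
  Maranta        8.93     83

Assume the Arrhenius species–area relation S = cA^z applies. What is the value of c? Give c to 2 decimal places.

z = ln(S₂/S₁) / ln(A₂/A₁) = ln(83/48) / ln(8.93/0.915) = 0.5476 / 2.2782 = 0.2404
c = S₁ / A₁^z = 48 / 0.915^0.2404 = 48 / 0.9789 = 49.04

49.04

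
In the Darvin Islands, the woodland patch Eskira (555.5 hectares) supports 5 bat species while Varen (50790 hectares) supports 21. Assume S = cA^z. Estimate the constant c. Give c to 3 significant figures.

z = ln(S₂/S₁) / ln(A₂/A₁) = ln(21/5) / ln(50790/555.5) = 1.4351 / 4.5156 = 0.3178
c = S₁ / A₁^z = 5 / 555.5^0.3178 = 5 / 7.452 = 0.671

0.671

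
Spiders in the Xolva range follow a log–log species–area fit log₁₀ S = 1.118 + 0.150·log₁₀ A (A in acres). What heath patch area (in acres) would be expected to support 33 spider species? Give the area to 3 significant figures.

33 = 13.12 × A^0.15  ⇒  A^0.15 = 33/13.12 = 2.515
ln A = ln(2.515) / 0.15 = 0.9222 / 0.15 = 6.1481
A = e^6.1481 ≈ 467.8 acres

468 acres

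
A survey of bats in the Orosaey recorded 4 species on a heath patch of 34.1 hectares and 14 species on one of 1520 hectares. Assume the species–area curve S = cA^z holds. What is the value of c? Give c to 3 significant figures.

z = ln(S₂/S₁) / ln(A₂/A₁) = ln(14/4) / ln(1520/34.1) = 1.2528 / 3.7972 = 0.3299
c = S₁ / A₁^z = 4 / 34.1^0.3299 = 4 / 3.204 = 1.248

1.25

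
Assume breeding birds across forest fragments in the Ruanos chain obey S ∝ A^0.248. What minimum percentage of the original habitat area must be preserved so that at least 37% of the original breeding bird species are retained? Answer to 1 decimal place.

Need (A_new/A_old)^0.248 = 0.37, so A_new/A_old = 0.37^(1/0.248) = 0.37^4.032
ln(A_new/A_old) = ln 0.37 / 0.248 = -0.9943 / 0.248 = -4.0091
A_new/A_old = e^-4.0091 ≈ 0.01815

1.8%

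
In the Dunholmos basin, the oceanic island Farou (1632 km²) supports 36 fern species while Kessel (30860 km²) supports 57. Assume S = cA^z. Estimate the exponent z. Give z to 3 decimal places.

Taking logs: ln S = ln c + z ln A, so z = (ln S₂ − ln S₁)/(ln A₂ − ln A₁).
z = ln(57/36) / ln(30860/1632) = ln(1.583) / ln(18.91) = 0.4595 / 2.9397 = 0.1563

0.156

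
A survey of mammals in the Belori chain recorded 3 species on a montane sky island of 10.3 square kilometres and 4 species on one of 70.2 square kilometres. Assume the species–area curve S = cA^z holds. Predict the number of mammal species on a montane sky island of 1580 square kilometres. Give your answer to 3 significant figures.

6.38

z = ln(4/3) / ln(70.2/10.3) = 0.2877 / 1.9192 = 0.1499
c = 3 / 10.3^0.1499 = 3 / 1.418 = 2.115
S₃ = 2.115 × 1580^0.1499 = 2.115 × 3.016 ≈ 6.379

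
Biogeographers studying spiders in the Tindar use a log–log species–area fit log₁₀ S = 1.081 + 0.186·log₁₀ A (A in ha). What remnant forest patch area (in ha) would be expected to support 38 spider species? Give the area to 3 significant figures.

38 = 12.05 × A^0.186  ⇒  A^0.186 = 38/12.05 = 3.153
ln A = ln(3.153) / 0.186 = 1.1485 / 0.186 = 6.1747
A = e^6.1747 ≈ 480.4 ha

480 ha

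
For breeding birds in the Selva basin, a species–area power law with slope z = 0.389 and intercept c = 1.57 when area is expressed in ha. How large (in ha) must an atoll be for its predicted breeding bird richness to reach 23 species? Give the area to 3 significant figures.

993 ha

23 = 1.57 × A^0.389  ⇒  A^0.389 = 23/1.57 = 14.65
ln A = ln(14.65) / 0.389 = 2.6844 / 0.389 = 6.9008
A = e^6.9008 ≈ 993.1 ha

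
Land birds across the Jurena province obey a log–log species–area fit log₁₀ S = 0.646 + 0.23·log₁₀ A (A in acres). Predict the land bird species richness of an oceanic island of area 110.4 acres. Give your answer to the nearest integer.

S = 4.426 × 110.4^0.23
ln S = ln 4.426 + 0.23 × ln 110.4 = 1.4875 + 0.23 × 4.7041 = 2.5694
S = e^2.5694 ≈ 13.06

13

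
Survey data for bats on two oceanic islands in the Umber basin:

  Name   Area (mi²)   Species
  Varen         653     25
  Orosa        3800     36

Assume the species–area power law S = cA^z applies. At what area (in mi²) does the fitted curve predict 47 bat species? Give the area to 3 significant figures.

13800 mi²

z = ln(36/25) / ln(3800/653) = 0.3646 / 1.7612 = 0.2070
c = 25 / 653^0.2070 = 25 / 3.827 = 6.533
A = (47/6.533)^(1/0.2070) ⇒ ln A = ln(7.194)/0.2070 = 9.5305
A = e^9.5305 ≈ 13774 mi²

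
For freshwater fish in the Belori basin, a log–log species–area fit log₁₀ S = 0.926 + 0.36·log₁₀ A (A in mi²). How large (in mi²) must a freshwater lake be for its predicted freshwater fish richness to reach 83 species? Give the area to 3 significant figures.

574 mi²

83 = 8.433 × A^0.36  ⇒  A^0.36 = 83/8.433 = 9.842
ln A = ln(9.842) / 0.36 = 2.2866 / 0.36 = 6.3518
A = e^6.3518 ≈ 573.5 mi²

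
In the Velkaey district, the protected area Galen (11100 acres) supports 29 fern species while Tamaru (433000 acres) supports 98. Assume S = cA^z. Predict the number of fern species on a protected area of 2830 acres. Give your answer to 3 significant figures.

18.4

z = ln(98/29) / ln(433000/11100) = 1.2177 / 3.6638 = 0.3324
c = 29 / 11100^0.3324 = 29 / 22.1 = 1.312
S₃ = 1.312 × 2830^0.3324 = 1.312 × 14.03 ≈ 18.41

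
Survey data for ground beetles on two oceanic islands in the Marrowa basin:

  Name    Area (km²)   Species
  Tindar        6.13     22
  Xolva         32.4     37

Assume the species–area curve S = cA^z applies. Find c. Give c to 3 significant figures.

z = ln(S₂/S₁) / ln(A₂/A₁) = ln(37/22) / ln(32.4/6.13) = 0.5199 / 1.6650 = 0.3122
c = S₁ / A₁^z = 22 / 6.13^0.3122 = 22 / 1.761 = 12.49

12.5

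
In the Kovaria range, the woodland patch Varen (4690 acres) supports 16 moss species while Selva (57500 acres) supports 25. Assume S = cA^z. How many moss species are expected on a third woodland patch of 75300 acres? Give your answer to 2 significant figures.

26

z = ln(25/16) / ln(57500/4690) = 0.4463 / 2.5064 = 0.1781
c = 16 / 4690^0.1781 = 16 / 4.505 = 3.552
S₃ = 3.552 × 75300^0.1781 = 3.552 × 7.385 ≈ 26.23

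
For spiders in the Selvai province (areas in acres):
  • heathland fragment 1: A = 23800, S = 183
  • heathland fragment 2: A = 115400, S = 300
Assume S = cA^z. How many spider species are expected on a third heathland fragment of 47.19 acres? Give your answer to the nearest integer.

26

z = ln(300/183) / ln(115400/23800) = 0.4943 / 1.5787 = 0.3131
c = 183 / 23800^0.3131 = 183 / 23.46 = 7.801
S₃ = 7.801 × 47.19^0.3131 = 7.801 × 3.343 ≈ 26.08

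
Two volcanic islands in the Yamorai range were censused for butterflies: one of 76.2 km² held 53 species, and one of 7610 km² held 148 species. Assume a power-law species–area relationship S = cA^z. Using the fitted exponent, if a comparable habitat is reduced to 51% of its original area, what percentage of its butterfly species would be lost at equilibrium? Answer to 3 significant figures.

13.9%

z = ln(148/53) / ln(7610/76.2) = 1.0269 / 4.6039 = 0.2231
S_new/S_old = (A_new/A_old)^z = 0.51^0.2231 = exp(0.2231 × -0.6733) = 0.8605
Fraction lost = 1 − 0.8605 = 0.1395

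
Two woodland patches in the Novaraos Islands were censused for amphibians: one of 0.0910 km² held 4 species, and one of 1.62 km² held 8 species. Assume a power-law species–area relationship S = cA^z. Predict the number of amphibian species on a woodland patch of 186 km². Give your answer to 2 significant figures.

25

z = ln(8/4) / ln(1.62/0.091) = 0.6931 / 2.8793 = 0.2407
c = 4 / 0.091^0.2407 = 4 / 0.5616 = 7.123
S₃ = 7.123 × 186^0.2407 = 7.123 × 3.518 ≈ 25.06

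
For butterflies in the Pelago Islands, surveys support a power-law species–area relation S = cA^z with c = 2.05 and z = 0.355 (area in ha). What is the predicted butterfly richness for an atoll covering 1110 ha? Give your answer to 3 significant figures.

24.7

S = 2.05 × 1110^0.355
ln S = ln 2.05 + 0.355 × ln 1110 = 0.7178 + 0.355 × 7.0121 = 3.2071
S = e^3.2071 ≈ 24.71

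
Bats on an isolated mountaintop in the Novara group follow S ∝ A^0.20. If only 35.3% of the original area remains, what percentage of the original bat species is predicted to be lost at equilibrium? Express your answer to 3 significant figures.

18.8%

S_new/S_old = (A_new/A_old)^z = 0.353^0.2
= exp(0.2 × ln 0.353) = exp(0.2 × -1.0413) = exp(-0.2083) ≈ 0.812
Fraction lost = 1 − 0.812 = 0.188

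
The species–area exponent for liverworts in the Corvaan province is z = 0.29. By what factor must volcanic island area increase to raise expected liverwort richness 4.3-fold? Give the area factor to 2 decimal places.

152.89

(A₂/A₁)^0.29 = 4.3, so A₂/A₁ = 4.3^(1/0.29) = 4.3^3.448
ln(A₂/A₁) = ln 4.3 / 0.29 = 1.4586 / 0.29 = 5.0297
A₂/A₁ = e^5.0297 ≈ 152.9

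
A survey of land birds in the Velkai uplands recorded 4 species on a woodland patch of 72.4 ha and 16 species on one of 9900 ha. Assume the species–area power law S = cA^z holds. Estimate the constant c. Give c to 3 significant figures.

z = ln(S₂/S₁) / ln(A₂/A₁) = ln(16/4) / ln(9900/72.4) = 1.3863 / 4.9181 = 0.2819
c = S₁ / A₁^z = 4 / 72.4^0.2819 = 4 / 3.344 = 1.196

1.20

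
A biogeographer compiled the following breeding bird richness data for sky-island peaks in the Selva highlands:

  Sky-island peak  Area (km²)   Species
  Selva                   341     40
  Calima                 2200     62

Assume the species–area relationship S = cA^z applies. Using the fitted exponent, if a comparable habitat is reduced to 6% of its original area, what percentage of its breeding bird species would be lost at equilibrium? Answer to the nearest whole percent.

48%

z = ln(62/40) / ln(2200/341) = 0.4383 / 1.8643 = 0.2351
S_new/S_old = (A_new/A_old)^z = 0.06^0.2351 = exp(0.2351 × -2.8134) = 0.5161
Fraction lost = 1 − 0.5161 = 0.4839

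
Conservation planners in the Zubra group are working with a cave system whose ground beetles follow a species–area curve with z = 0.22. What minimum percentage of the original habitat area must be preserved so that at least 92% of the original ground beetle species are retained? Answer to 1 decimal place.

68.5%

Need (A_new/A_old)^0.22 = 0.92, so A_new/A_old = 0.92^(1/0.22) = 0.92^4.545
ln(A_new/A_old) = ln 0.92 / 0.22 = -0.0834 / 0.22 = -0.3790
A_new/A_old = e^-0.3790 ≈ 0.6845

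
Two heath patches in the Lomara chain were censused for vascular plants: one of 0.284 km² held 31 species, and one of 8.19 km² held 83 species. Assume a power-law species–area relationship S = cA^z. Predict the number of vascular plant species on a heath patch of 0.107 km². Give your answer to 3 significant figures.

z = ln(83/31) / ln(8.19/0.284) = 0.9849 / 3.3617 = 0.2930
c = 31 / 0.284^0.2930 = 31 / 0.6916 = 44.82
S₃ = 44.82 × 0.107^0.2930 = 44.82 × 0.5196 ≈ 23.29

23.3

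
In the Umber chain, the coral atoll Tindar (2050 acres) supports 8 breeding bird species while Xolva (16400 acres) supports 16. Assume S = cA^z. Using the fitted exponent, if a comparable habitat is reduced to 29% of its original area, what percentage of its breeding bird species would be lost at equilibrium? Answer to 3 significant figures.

z = ln(16/8) / ln(16400/2050) = 0.6931 / 2.0794 = 0.3333
S_new/S_old = (A_new/A_old)^z = 0.29^0.3333 = exp(0.3333 × -1.2379) = 0.6619
Fraction lost = 1 − 0.6619 = 0.3381

33.8%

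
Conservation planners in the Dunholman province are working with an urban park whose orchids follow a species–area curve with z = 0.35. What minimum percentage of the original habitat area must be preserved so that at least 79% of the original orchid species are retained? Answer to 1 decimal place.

Need (A_new/A_old)^0.35 = 0.79, so A_new/A_old = 0.79^(1/0.35) = 0.79^2.857
ln(A_new/A_old) = ln 0.79 / 0.35 = -0.2357 / 0.35 = -0.6735
A_new/A_old = e^-0.6735 ≈ 0.5099

51.0%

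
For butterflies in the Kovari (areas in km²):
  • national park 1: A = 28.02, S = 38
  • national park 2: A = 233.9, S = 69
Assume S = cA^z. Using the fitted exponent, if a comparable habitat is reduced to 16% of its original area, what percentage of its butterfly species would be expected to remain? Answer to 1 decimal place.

59.7%

z = ln(69/38) / ln(233.9/28.02) = 0.5965 / 2.1220 = 0.2811
S_new/S_old = (A_new/A_old)^z = 0.16^0.2811 = exp(0.2811 × -1.8326) = 0.5974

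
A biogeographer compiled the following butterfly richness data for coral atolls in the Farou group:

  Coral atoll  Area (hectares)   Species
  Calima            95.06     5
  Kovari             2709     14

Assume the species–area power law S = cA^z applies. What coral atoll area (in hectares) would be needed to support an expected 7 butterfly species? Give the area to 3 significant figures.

284 hectares

z = ln(14/5) / ln(2709/95.06) = 1.0296 / 3.3498 = 0.3074
c = 5 / 95.06^0.3074 = 5 / 4.055 = 1.233
A = (7/1.233)^(1/0.3074) ⇒ ln A = ln(5.677)/0.3074 = 5.6492
A = e^5.6492 ≈ 284.1 hectares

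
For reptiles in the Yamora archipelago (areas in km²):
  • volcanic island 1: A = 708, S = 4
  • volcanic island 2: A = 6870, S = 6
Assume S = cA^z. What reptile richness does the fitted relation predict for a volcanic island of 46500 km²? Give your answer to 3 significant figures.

z = ln(6/4) / ln(6870/708) = 0.4055 / 2.2725 = 0.1784
c = 4 / 708^0.1784 = 4 / 3.225 = 1.24
S₃ = 1.24 × 46500^0.1784 = 1.24 × 6.804 ≈ 8.44

8.44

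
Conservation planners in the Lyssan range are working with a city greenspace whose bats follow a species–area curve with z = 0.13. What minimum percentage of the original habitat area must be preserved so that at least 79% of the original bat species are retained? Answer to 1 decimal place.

Need (A_new/A_old)^0.13 = 0.79, so A_new/A_old = 0.79^(1/0.13) = 0.79^7.692
ln(A_new/A_old) = ln 0.79 / 0.13 = -0.2357 / 0.13 = -1.8132
A_new/A_old = e^-1.8132 ≈ 0.1631

16.3%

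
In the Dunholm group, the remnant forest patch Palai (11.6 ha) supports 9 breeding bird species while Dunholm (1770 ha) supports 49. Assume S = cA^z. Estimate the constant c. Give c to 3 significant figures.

3.94

z = ln(S₂/S₁) / ln(A₂/A₁) = ln(49/9) / ln(1770/11.6) = 1.6946 / 5.0277 = 0.3370
c = S₁ / A₁^z = 9 / 11.6^0.3370 = 9 / 2.284 = 3.94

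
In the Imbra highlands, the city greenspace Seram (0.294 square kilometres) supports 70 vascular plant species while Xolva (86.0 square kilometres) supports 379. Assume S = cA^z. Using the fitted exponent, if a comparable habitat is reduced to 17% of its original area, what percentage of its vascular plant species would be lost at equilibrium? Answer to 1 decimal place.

41.0%

z = ln(379/70) / ln(86/0.294) = 1.6890 / 5.6785 = 0.2974
S_new/S_old = (A_new/A_old)^z = 0.17^0.2974 = exp(0.2974 × -1.7720) = 0.5903
Fraction lost = 1 − 0.5903 = 0.4097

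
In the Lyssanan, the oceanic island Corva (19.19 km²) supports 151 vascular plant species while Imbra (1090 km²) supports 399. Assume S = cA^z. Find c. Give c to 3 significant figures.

z = ln(S₂/S₁) / ln(A₂/A₁) = ln(399/151) / ln(1090/19.19) = 0.9717 / 4.0395 = 0.2405
c = S₁ / A₁^z = 151 / 19.19^0.2405 = 151 / 2.035 = 74.19

74.2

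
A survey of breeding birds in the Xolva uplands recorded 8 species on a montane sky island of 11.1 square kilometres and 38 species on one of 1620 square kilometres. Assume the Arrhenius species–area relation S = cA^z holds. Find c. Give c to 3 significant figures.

3.77

z = ln(S₂/S₁) / ln(A₂/A₁) = ln(38/8) / ln(1620/11.1) = 1.5581 / 4.9832 = 0.3127
c = S₁ / A₁^z = 8 / 11.1^0.3127 = 8 / 2.123 = 3.769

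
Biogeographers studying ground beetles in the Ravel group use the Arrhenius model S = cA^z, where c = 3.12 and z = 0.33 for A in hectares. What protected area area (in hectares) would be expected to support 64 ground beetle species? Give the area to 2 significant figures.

64 = 3.12 × A^0.33  ⇒  A^0.33 = 64/3.12 = 20.51
ln A = ln(20.51) / 0.33 = 3.0211 / 0.33 = 9.1547
A = e^9.1547 ≈ 9459 hectares

9500 hectares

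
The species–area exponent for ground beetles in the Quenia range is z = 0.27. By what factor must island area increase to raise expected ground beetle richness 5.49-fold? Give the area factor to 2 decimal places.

(A₂/A₁)^0.27 = 5.49, so A₂/A₁ = 5.49^(1/0.27) = 5.49^3.704
ln(A₂/A₁) = ln 5.49 / 0.27 = 1.7029 / 0.27 = 6.3071
A₂/A₁ = e^6.3071 ≈ 548.5

548.47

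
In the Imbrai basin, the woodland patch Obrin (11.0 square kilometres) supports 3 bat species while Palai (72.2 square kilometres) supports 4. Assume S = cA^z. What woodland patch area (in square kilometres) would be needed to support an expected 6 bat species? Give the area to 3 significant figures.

1020 square kilometres

z = ln(4/3) / ln(72.2/11) = 0.2877 / 1.8815 = 0.1529
c = 3 / 11^0.1529 = 3 / 1.443 = 2.079
A = (6/2.079)^(1/0.1529) ⇒ ln A = ln(2.886)/0.1529 = 6.9313
A = e^6.9313 ≈ 1024 square kilometres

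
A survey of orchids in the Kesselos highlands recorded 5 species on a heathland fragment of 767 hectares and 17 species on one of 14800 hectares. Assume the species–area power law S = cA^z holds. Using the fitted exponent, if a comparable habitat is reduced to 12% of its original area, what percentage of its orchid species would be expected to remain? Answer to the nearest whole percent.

42%

z = ln(17/5) / ln(14800/767) = 1.2238 / 2.9599 = 0.4135
S_new/S_old = (A_new/A_old)^z = 0.12^0.4135 = exp(0.4135 × -2.1203) = 0.4162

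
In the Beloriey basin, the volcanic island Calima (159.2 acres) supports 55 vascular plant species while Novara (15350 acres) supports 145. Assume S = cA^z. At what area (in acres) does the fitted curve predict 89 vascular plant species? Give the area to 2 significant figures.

z = ln(145/55) / ln(15350/159.2) = 0.9694 / 4.5687 = 0.2122
c = 55 / 159.2^0.2122 = 55 / 2.932 = 18.76
A = (89/18.76)^(1/0.2122) ⇒ ln A = ln(4.745)/0.2122 = 7.3385
A = e^7.3385 ≈ 1538 acres

1500 acres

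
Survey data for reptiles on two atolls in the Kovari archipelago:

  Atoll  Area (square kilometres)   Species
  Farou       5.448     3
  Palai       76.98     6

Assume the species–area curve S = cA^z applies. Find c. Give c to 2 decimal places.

1.92

z = ln(S₂/S₁) / ln(A₂/A₁) = ln(6/3) / ln(76.98/5.448) = 0.6931 / 2.6483 = 0.2617
c = S₁ / A₁^z = 3 / 5.448^0.2617 = 3 / 1.558 = 1.925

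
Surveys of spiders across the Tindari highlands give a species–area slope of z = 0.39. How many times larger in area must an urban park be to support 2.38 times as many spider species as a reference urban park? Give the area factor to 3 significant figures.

(A₂/A₁)^0.39 = 2.38, so A₂/A₁ = 2.38^(1/0.39) = 2.38^2.564
ln(A₂/A₁) = ln 2.38 / 0.39 = 0.8671 / 0.39 = 2.2233
A₂/A₁ = e^2.2233 ≈ 9.238

9.24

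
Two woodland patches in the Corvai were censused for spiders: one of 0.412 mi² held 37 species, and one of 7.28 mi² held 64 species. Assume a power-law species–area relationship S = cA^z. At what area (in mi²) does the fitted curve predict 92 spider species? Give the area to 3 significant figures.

z = ln(64/37) / ln(7.28/0.412) = 0.5480 / 2.8719 = 0.1908
c = 37 / 0.412^0.1908 = 37 / 0.8443 = 43.82
A = (92/43.82)^(1/0.1908) ⇒ ln A = ln(2.099)/0.1908 = 3.8871
A = e^3.8871 ≈ 48.77 mi²

48.8 mi²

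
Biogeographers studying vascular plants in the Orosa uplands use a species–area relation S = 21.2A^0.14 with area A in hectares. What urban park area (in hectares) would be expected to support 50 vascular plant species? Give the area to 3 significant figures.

50 = 21.2 × A^0.14  ⇒  A^0.14 = 50/21.2 = 2.358
ln A = ln(2.358) / 0.14 = 0.8580 / 0.14 = 6.1287
A = e^6.1287 ≈ 458.9 hectares

459 hectares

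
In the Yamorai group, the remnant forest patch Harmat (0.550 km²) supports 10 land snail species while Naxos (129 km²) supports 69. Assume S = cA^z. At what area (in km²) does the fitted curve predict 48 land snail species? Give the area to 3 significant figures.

46.3 km²

z = ln(69/10) / ln(129/0.55) = 1.9315 / 5.4576 = 0.3539
c = 10 / 0.55^0.3539 = 10 / 0.8093 = 12.36
A = (48/12.36)^(1/0.3539) ⇒ ln A = ln(3.885)/0.3539 = 3.8344
A = e^3.8344 ≈ 46.27 km²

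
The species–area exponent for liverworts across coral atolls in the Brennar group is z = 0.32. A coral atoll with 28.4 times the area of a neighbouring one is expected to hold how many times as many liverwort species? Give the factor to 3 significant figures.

S₂/S₁ = (A₂/A₁)^z = 28.4^0.32
ln(S₂/S₁) = 0.32 × ln 28.4 = 0.32 × 3.3464 = 1.0708
S₂/S₁ = e^1.0708 ≈ 2.918

2.92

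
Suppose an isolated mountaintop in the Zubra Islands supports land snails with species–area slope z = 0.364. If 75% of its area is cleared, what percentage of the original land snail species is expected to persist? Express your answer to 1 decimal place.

S_new/S_old = (A_new/A_old)^z = 0.25^0.364
= exp(0.364 × ln 0.25) = exp(0.364 × -1.3863) = exp(-0.5046) ≈ 0.6037

60.4%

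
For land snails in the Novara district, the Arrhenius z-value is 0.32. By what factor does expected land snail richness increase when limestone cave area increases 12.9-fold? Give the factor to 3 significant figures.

2.27

S₂/S₁ = (A₂/A₁)^z = 12.9^0.32
ln(S₂/S₁) = 0.32 × ln 12.9 = 0.32 × 2.5572 = 0.8183
S₂/S₁ = e^0.8183 ≈ 2.267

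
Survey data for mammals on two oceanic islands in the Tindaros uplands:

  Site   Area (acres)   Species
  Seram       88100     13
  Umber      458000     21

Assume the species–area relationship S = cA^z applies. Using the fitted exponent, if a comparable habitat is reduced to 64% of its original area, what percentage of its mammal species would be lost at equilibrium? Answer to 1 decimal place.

12.2%

z = ln(21/13) / ln(458000/88100) = 0.4796 / 1.6484 = 0.2909
S_new/S_old = (A_new/A_old)^z = 0.64^0.2909 = exp(0.2909 × -0.4463) = 0.8782
Fraction lost = 1 − 0.8782 = 0.1218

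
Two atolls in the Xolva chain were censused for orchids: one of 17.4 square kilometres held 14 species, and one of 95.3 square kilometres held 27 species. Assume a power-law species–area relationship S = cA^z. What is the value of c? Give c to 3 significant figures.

4.65

z = ln(S₂/S₁) / ln(A₂/A₁) = ln(27/14) / ln(95.3/17.4) = 0.6568 / 1.7006 = 0.3862
c = S₁ / A₁^z = 14 / 17.4^0.3862 = 14 / 3.014 = 4.645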